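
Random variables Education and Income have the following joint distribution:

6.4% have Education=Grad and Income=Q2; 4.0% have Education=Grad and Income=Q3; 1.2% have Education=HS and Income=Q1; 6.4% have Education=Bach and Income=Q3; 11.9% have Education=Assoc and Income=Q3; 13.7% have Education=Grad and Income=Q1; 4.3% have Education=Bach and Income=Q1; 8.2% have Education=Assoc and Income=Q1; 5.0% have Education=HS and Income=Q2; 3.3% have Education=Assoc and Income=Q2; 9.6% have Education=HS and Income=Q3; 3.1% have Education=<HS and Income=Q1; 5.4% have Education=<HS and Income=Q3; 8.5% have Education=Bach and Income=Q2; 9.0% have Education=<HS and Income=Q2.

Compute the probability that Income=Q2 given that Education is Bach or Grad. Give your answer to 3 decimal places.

P(Education=Bach) = 0.043 + 0.085 + 0.064 = 0.192.
P(Education=Grad) = 0.137 + 0.064 + 0.040 = 0.241.
P(Education ∈ {Bach, Grad}) = 0.192 + 0.241 = 0.433; P(Income=Q2, Education ∈ {Bach, Grad}) = 0.085 + 0.064 = 0.149.
P(Income=Q2 | Education ∈ {Bach, Grad}) = 0.149/0.433 = 0.344.

0.344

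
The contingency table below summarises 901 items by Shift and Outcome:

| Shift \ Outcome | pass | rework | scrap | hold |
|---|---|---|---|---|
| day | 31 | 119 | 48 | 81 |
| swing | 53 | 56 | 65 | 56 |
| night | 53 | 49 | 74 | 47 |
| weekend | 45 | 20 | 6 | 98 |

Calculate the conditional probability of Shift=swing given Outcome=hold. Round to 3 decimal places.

0.199

Total with Outcome=hold: 81 + 56 + 47 + 98 = 282.
P(Shift=swing | Outcome=hold) = 56/282 = 0.199.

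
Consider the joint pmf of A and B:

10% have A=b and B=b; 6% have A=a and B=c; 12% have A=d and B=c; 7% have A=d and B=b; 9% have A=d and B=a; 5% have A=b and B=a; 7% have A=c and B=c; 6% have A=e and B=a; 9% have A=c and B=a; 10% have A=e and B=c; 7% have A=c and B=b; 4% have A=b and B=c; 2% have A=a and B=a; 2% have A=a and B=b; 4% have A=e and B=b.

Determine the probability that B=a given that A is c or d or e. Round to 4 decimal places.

0.3380

P(A=c) = 0.09 + 0.07 + 0.07 = 0.23.
P(A=d) = 0.09 + 0.07 + 0.12 = 0.28.
P(A=e) = 0.06 + 0.04 + 0.10 = 0.20.
P(A ∈ {c, d, e}) = 0.23 + 0.28 + 0.20 = 0.71; P(B=a, A ∈ {c, d, e}) = 0.09 + 0.09 + 0.06 = 0.24.
P(B=a | A ∈ {c, d, e}) = 0.24/0.71 = 0.3380.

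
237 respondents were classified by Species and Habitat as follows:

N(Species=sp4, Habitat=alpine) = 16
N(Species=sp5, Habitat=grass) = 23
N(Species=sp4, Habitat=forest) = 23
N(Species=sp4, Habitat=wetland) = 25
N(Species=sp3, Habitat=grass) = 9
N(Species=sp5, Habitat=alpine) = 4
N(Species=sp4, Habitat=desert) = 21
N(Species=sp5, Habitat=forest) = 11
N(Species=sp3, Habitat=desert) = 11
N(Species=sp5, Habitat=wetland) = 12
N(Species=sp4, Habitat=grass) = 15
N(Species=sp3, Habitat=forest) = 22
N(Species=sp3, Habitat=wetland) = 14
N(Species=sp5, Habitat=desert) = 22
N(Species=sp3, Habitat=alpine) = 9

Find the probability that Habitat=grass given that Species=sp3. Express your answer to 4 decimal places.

0.1385

Total with Species=sp3: 22 + 9 + 14 + 11 + 9 = 65.
P(Habitat=grass | Species=sp3) = 9/65 = 0.1385.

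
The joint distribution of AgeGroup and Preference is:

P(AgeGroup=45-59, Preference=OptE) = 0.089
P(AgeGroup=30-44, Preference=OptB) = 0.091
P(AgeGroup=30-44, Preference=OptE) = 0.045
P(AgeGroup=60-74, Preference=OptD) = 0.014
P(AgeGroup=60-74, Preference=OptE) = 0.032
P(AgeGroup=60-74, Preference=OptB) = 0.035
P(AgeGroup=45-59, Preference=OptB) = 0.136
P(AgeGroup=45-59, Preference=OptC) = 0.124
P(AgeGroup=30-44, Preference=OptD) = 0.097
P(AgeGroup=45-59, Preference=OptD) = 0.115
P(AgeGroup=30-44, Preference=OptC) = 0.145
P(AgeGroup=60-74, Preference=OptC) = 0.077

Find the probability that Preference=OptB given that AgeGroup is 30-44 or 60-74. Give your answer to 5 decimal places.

0.23507

P(AgeGroup=30-44) = 0.091 + 0.145 + 0.097 + 0.045 = 0.378.
P(AgeGroup=60-74) = 0.035 + 0.077 + 0.014 + 0.032 = 0.158.
P(AgeGroup ∈ {30-44, 60-74}) = 0.378 + 0.158 = 0.536; P(Preference=OptB, AgeGroup ∈ {30-44, 60-74}) = 0.091 + 0.035 = 0.126.
P(Preference=OptB | AgeGroup ∈ {30-44, 60-74}) = 0.126/0.536 = 0.23507.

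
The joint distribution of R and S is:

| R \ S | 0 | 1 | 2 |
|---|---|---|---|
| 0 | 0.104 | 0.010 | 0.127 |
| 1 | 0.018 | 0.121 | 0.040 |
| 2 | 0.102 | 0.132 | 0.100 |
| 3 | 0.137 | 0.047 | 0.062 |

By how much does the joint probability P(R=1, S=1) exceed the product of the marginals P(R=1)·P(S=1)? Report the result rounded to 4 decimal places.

0.0655

P(R=1) = 0.018 + 0.121 + 0.040 = 0.179.
P(S=1) = 0.010 + 0.121 + 0.132 + 0.047 = 0.310.
P(R=1, S=1) − P(R=1)P(S=1) = 0.121 − 0.179×0.310 = 0.0655.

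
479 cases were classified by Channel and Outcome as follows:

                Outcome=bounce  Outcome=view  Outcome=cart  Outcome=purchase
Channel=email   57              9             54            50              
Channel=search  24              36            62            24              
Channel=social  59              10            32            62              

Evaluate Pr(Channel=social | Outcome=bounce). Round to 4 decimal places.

Total with Outcome=bounce: 57 + 24 + 59 = 140.
P(Channel=social | Outcome=bounce) = 59/140 = 0.4214.

0.4214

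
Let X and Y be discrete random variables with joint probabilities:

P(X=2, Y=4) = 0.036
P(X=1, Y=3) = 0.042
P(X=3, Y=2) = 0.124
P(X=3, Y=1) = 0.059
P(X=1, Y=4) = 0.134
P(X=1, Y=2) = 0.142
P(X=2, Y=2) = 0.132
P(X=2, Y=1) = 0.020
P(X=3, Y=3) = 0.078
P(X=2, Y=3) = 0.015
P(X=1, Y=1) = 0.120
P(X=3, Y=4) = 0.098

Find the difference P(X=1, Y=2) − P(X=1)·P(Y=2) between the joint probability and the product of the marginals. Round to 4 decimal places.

-0.0323

P(X=1) = 0.120 + 0.142 + 0.042 + 0.134 = 0.438.
P(Y=2) = 0.142 + 0.132 + 0.124 = 0.398.
P(X=1, Y=2) − P(X=1)P(Y=2) = 0.142 − 0.438×0.398 = -0.0323.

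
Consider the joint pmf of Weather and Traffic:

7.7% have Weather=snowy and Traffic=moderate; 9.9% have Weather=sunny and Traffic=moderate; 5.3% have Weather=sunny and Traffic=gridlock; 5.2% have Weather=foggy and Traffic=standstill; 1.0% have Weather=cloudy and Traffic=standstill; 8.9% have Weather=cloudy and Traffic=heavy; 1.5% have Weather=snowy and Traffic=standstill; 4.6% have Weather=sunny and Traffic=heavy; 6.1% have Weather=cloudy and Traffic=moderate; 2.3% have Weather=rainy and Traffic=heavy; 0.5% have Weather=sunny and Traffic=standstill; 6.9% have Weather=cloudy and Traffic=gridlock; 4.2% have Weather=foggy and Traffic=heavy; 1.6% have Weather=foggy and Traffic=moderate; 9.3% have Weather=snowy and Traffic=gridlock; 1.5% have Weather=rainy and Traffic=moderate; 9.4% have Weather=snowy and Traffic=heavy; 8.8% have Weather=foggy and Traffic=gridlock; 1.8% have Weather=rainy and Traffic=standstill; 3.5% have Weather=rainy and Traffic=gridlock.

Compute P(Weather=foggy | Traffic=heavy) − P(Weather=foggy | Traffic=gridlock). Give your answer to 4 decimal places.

-0.1175

P(Traffic=heavy) = 0.046 + 0.089 + 0.023 + 0.094 + 0.042 = 0.294; P(Weather=foggy | Traffic=heavy) = 0.042/0.294 = 0.14286.
P(Traffic=gridlock) = 0.053 + 0.069 + 0.035 + 0.093 + 0.088 = 0.338; P(Weather=foggy | Traffic=gridlock) = 0.088/0.338 = 0.26036.
Difference = -0.1175.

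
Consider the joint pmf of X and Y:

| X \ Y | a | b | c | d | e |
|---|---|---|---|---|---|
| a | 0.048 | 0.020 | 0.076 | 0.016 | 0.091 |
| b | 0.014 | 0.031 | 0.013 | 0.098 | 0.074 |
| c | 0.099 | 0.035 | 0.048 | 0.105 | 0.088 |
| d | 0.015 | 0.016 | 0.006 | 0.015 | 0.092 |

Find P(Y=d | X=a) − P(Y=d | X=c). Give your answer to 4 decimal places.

P(X=a) = 0.048 + 0.020 + 0.076 + 0.016 + 0.091 = 0.251; P(Y=d | X=a) = 0.016/0.251 = 0.06375.
P(X=c) = 0.099 + 0.035 + 0.048 + 0.105 + 0.088 = 0.375; P(Y=d | X=c) = 0.105/0.375 = 0.28000.
Difference = -0.2163.

-0.2163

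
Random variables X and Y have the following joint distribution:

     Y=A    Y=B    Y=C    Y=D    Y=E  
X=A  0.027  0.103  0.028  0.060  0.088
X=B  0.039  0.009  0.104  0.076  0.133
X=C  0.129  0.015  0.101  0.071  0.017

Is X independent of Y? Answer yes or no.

no

P(X=A) = 0.306 and P(Y=B) = 0.127, so their product is 0.03886, but P(X=A, Y=B) = 0.103. Since these differ, X and Y are not independent.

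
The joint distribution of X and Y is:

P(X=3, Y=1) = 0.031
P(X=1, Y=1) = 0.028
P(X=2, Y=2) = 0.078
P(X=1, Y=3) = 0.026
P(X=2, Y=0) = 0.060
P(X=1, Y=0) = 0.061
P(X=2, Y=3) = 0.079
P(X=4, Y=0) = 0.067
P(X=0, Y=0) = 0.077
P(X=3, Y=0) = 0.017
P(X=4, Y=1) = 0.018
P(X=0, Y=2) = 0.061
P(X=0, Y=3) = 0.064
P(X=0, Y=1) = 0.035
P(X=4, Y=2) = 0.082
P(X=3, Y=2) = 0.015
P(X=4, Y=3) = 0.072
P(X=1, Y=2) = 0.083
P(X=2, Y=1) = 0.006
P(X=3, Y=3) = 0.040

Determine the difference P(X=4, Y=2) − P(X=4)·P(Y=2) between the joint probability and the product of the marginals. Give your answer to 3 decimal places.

P(X=4) = 0.067 + 0.018 + 0.082 + 0.072 = 0.239.
P(Y=2) = 0.061 + 0.083 + 0.078 + 0.015 + 0.082 = 0.319.
P(X=4, Y=2) − P(X=4)P(Y=2) = 0.082 − 0.239×0.319 = 0.006.

0.006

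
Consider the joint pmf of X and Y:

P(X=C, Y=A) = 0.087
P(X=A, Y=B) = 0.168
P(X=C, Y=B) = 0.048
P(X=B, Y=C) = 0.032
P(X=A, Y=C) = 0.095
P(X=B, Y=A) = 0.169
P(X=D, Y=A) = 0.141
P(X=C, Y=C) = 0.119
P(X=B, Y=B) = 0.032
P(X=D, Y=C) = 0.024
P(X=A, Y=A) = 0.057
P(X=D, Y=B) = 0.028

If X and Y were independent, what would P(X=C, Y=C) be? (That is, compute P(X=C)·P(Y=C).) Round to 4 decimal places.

0.0686

P(X=C) = 0.087 + 0.048 + 0.119 = 0.254.
P(Y=C) = 0.095 + 0.032 + 0.119 + 0.024 = 0.270.
Product: 0.254 × 0.270 = 0.0686.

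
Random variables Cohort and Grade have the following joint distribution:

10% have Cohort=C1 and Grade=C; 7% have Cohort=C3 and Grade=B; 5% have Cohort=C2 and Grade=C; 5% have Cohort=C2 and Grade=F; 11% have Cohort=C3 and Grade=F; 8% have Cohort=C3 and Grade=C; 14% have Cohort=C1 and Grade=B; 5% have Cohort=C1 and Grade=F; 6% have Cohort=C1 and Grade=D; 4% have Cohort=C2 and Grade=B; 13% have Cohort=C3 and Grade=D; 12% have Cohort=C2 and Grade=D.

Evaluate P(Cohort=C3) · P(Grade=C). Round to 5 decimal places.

P(Cohort=C3) = 0.07 + 0.08 + 0.13 + 0.11 = 0.39.
P(Grade=C) = 0.10 + 0.05 + 0.08 = 0.23.
Product: 0.39 × 0.23 = 0.08970.

0.08970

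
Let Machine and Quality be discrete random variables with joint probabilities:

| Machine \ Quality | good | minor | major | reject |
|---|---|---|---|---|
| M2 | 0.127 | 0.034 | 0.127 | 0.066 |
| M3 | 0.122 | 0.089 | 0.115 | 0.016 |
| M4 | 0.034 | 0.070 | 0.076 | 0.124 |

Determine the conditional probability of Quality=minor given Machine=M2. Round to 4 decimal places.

0.0960

P(Machine=M2) = 0.127 + 0.034 + 0.127 + 0.066 = 0.354.
P(Quality=minor | Machine=M2) = 0.034/0.354 = 0.0960.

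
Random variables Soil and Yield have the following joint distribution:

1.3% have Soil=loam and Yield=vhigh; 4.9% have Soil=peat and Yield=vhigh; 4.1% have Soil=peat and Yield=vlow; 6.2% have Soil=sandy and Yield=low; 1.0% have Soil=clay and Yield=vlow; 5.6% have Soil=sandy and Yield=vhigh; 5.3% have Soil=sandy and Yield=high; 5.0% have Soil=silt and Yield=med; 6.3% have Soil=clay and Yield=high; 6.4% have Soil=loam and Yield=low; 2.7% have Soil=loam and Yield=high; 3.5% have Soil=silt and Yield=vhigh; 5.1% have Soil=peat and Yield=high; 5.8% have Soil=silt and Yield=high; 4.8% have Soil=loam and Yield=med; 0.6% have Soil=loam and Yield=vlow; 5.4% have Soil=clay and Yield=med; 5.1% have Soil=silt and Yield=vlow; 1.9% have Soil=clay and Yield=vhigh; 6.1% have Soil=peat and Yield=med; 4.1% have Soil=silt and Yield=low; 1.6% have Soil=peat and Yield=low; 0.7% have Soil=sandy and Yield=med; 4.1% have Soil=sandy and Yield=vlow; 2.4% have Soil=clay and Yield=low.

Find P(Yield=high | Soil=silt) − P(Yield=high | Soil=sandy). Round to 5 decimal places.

0.00480

P(Soil=silt) = 0.051 + 0.041 + 0.050 + 0.058 + 0.035 = 0.235; P(Yield=high | Soil=silt) = 0.058/0.235 = 0.246809.
P(Soil=sandy) = 0.041 + 0.062 + 0.007 + 0.053 + 0.056 = 0.219; P(Yield=high | Soil=sandy) = 0.053/0.219 = 0.242009.
Difference = 0.00480.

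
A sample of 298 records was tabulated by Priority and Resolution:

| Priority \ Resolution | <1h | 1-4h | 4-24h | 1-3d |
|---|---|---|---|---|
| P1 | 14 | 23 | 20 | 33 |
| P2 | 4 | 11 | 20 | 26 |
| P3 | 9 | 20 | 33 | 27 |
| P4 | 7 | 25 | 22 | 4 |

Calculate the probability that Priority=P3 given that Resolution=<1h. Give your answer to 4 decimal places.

0.2647

Total with Resolution=<1h: 14 + 4 + 9 + 7 = 34.
P(Priority=P3 | Resolution=<1h) = 9/34 = 0.2647.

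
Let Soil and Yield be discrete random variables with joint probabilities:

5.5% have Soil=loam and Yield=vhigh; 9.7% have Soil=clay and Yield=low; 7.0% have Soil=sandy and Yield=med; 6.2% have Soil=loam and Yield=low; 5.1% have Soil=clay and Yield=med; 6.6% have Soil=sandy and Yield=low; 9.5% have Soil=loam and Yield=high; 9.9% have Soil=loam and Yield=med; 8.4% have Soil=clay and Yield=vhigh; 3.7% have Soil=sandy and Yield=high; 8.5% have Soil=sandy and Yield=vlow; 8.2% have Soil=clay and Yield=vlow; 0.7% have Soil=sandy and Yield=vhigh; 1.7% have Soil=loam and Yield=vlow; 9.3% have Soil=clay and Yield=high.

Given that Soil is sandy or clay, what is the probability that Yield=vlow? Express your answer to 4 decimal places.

P(Soil=sandy) = 0.085 + 0.066 + 0.070 + 0.037 + 0.007 = 0.265.
P(Soil=clay) = 0.082 + 0.097 + 0.051 + 0.093 + 0.084 = 0.407.
P(Soil ∈ {sandy, clay}) = 0.265 + 0.407 = 0.672; P(Yield=vlow, Soil ∈ {sandy, clay}) = 0.085 + 0.082 = 0.167.
P(Yield=vlow | Soil ∈ {sandy, clay}) = 0.167/0.672 = 0.2485.

0.2485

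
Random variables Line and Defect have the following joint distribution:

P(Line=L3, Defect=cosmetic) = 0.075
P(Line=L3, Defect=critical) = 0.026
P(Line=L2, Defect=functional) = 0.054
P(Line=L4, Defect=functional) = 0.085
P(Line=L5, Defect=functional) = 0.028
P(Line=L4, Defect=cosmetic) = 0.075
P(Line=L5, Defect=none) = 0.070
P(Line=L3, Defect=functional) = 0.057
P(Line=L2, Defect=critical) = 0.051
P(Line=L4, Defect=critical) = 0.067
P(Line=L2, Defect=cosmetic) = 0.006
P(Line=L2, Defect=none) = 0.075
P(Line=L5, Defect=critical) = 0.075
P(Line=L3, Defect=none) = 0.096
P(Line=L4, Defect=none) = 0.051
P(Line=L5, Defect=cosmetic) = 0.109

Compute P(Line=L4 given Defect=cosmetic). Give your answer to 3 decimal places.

0.283

P(Defect=cosmetic) = 0.006 + 0.075 + 0.075 + 0.109 = 0.265.
P(Line=L4 | Defect=cosmetic) = 0.075/0.265 = 0.283.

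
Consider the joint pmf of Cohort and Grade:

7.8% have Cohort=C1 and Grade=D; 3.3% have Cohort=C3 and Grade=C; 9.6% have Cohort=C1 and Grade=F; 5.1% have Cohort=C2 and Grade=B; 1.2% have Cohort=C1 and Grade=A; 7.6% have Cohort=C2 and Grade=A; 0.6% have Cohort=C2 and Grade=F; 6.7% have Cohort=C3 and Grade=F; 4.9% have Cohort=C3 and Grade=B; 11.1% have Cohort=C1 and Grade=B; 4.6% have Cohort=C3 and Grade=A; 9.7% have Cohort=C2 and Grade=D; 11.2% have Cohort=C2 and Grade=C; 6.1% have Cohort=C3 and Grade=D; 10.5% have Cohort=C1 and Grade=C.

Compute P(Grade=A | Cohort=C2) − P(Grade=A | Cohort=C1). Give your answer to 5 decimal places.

P(Cohort=C2) = 0.076 + 0.051 + 0.112 + 0.097 + 0.006 = 0.342; P(Grade=A | Cohort=C2) = 0.076/0.342 = 0.222222.
P(Cohort=C1) = 0.012 + 0.111 + 0.105 + 0.078 + 0.096 = 0.402; P(Grade=A | Cohort=C1) = 0.012/0.402 = 0.029851.
Difference = 0.19237.

0.19237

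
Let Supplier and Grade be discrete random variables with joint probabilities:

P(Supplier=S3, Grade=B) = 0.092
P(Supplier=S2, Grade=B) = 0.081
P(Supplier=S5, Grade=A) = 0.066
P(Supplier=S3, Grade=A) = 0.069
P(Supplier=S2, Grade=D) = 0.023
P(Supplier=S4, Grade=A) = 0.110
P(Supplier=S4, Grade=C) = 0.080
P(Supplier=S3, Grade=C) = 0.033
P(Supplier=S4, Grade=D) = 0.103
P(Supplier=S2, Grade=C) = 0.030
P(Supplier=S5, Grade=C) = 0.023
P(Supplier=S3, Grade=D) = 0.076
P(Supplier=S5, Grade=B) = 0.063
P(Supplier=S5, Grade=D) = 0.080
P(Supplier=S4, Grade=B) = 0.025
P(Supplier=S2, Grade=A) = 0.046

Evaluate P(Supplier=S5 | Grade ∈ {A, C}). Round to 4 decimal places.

0.1947

P(Grade=A) = 0.046 + 0.069 + 0.110 + 0.066 = 0.291.
P(Grade=C) = 0.030 + 0.033 + 0.080 + 0.023 = 0.166.
P(Grade ∈ {A, C}) = 0.291 + 0.166 = 0.457; P(Supplier=S5, Grade ∈ {A, C}) = 0.066 + 0.023 = 0.089.
P(Supplier=S5 | Grade ∈ {A, C}) = 0.089/0.457 = 0.1947.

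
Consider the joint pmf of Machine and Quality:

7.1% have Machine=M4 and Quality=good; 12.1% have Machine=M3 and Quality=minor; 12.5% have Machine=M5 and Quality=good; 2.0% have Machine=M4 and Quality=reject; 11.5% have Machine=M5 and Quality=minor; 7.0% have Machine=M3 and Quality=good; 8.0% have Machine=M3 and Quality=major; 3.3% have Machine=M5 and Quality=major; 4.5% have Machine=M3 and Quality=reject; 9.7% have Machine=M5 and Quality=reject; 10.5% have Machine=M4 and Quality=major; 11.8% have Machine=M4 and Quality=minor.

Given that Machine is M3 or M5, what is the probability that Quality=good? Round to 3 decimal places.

0.284

P(Machine=M3) = 0.070 + 0.121 + 0.080 + 0.045 = 0.316.
P(Machine=M5) = 0.125 + 0.115 + 0.033 + 0.097 = 0.370.
P(Machine ∈ {M3, M5}) = 0.316 + 0.370 = 0.686; P(Quality=good, Machine ∈ {M3, M5}) = 0.070 + 0.125 = 0.195.
P(Quality=good | Machine ∈ {M3, M5}) = 0.195/0.686 = 0.284.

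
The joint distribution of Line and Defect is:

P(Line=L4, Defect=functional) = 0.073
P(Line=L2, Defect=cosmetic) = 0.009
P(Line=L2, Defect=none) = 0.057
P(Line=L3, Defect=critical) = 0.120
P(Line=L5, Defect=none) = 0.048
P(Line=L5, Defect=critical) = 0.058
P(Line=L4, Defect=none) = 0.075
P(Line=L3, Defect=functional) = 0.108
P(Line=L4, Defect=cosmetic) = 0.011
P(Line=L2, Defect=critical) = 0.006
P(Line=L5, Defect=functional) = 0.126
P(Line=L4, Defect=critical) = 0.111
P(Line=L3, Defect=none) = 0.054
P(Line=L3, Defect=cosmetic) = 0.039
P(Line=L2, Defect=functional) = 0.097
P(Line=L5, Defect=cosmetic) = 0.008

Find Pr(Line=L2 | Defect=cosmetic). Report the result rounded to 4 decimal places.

P(Defect=cosmetic) = 0.009 + 0.039 + 0.011 + 0.008 = 0.067.
P(Line=L2 | Defect=cosmetic) = 0.009/0.067 = 0.1343.

0.1343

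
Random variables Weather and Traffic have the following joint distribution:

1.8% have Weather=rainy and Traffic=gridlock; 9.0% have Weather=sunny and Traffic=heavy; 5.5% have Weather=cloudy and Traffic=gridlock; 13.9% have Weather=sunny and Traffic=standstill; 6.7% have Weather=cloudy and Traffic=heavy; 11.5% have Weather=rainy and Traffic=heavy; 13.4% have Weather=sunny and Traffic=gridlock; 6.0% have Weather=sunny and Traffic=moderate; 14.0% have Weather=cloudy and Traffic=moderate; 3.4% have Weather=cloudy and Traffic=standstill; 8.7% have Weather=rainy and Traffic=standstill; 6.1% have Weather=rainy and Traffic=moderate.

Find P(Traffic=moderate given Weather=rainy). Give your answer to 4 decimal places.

0.2171

P(Weather=rainy) = 0.061 + 0.115 + 0.018 + 0.087 = 0.281.
P(Traffic=moderate | Weather=rainy) = 0.061/0.281 = 0.2171.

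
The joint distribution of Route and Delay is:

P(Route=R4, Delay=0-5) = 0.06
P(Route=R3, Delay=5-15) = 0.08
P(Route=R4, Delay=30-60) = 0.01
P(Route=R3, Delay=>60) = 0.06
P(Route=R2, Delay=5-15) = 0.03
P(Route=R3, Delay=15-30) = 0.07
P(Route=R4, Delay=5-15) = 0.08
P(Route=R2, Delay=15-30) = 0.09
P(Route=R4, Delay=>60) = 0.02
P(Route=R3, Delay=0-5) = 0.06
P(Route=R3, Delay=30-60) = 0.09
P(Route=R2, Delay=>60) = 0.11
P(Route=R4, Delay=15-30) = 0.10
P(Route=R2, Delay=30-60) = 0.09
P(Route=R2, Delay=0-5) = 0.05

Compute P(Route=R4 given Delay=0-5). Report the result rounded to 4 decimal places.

0.3529

P(Delay=0-5) = 0.05 + 0.06 + 0.06 = 0.17.
P(Route=R4 | Delay=0-5) = 0.06/0.17 = 0.3529.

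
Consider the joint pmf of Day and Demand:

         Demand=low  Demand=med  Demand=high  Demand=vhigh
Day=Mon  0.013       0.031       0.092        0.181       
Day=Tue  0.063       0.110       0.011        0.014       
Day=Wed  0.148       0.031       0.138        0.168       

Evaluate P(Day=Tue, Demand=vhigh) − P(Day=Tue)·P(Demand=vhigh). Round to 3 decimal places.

-0.058

P(Day=Tue) = 0.063 + 0.110 + 0.011 + 0.014 = 0.198.
P(Demand=vhigh) = 0.181 + 0.014 + 0.168 = 0.363.
P(Day=Tue, Demand=vhigh) − P(Day=Tue)P(Demand=vhigh) = 0.014 − 0.198×0.363 = -0.058.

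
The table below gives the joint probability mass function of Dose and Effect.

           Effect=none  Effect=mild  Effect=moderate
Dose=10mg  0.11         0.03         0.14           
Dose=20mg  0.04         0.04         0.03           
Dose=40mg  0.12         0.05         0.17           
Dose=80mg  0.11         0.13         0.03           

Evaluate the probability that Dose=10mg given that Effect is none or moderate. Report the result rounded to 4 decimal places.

0.3333

P(Effect=none) = 0.11 + 0.04 + 0.12 + 0.11 = 0.38.
P(Effect=moderate) = 0.14 + 0.03 + 0.17 + 0.03 = 0.37.
P(Effect ∈ {none, moderate}) = 0.38 + 0.37 = 0.75; P(Dose=10mg, Effect ∈ {none, moderate}) = 0.11 + 0.14 = 0.25.
P(Dose=10mg | Effect ∈ {none, moderate}) = 0.25/0.75 = 0.3333.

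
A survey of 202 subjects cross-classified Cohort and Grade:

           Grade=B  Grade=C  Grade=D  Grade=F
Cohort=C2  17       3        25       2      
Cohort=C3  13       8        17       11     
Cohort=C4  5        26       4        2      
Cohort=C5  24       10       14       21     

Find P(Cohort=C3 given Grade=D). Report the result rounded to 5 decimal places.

0.28333

Total with Grade=D: 25 + 17 + 4 + 14 = 60.
P(Cohort=C3 | Grade=D) = 17/60 = 0.28333.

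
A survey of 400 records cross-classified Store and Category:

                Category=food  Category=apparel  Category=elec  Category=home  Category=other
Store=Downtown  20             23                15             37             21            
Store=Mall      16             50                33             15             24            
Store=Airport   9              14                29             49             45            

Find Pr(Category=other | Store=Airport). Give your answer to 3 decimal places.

0.308

Total with Store=Airport: 9 + 14 + 29 + 49 + 45 = 146.
P(Category=other | Store=Airport) = 45/146 = 0.308.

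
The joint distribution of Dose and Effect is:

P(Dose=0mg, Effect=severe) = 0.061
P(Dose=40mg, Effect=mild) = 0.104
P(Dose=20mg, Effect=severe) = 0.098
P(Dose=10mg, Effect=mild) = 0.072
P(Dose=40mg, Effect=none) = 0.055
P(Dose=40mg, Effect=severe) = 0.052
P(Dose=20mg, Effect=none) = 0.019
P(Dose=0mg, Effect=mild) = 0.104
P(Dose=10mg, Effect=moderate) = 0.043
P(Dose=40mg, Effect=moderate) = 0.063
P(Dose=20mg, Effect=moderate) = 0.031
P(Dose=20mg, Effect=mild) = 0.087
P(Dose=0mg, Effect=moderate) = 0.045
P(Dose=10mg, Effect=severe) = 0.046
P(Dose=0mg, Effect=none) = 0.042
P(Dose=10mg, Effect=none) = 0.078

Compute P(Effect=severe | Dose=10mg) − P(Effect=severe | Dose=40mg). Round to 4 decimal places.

0.0027

P(Dose=10mg) = 0.078 + 0.072 + 0.043 + 0.046 = 0.239; P(Effect=severe | Dose=10mg) = 0.046/0.239 = 0.19247.
P(Dose=40mg) = 0.055 + 0.104 + 0.063 + 0.052 = 0.274; P(Effect=severe | Dose=40mg) = 0.052/0.274 = 0.18978.
Difference = 0.0027.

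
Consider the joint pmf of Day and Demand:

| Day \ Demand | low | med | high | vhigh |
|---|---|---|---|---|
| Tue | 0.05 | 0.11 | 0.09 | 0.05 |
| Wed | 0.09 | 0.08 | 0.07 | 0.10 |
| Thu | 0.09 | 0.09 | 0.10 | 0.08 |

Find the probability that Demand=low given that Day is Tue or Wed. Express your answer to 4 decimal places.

0.2188

P(Day=Tue) = 0.05 + 0.11 + 0.09 + 0.05 = 0.30.
P(Day=Wed) = 0.09 + 0.08 + 0.07 + 0.10 = 0.34.
P(Day ∈ {Tue, Wed}) = 0.30 + 0.34 = 0.64; P(Demand=low, Day ∈ {Tue, Wed}) = 0.05 + 0.09 = 0.14.
P(Demand=low | Day ∈ {Tue, Wed}) = 0.14/0.64 = 0.2188.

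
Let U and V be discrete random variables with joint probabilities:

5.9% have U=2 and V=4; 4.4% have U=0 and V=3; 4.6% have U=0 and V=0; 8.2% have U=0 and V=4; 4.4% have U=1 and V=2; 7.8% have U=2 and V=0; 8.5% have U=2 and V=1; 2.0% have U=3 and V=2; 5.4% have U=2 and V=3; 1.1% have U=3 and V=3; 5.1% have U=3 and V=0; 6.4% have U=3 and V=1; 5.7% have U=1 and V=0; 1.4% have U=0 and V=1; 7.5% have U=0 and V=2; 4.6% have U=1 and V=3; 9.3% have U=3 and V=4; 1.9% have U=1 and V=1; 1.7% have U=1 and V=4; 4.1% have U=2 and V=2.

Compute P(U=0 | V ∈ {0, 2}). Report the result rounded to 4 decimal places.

0.2937

P(V=0) = 0.046 + 0.057 + 0.078 + 0.051 = 0.232.
P(V=2) = 0.075 + 0.044 + 0.041 + 0.020 = 0.180.
P(V ∈ {0, 2}) = 0.232 + 0.180 = 0.412; P(U=0, V ∈ {0, 2}) = 0.046 + 0.075 = 0.121.
P(U=0 | V ∈ {0, 2}) = 0.121/0.412 = 0.2937.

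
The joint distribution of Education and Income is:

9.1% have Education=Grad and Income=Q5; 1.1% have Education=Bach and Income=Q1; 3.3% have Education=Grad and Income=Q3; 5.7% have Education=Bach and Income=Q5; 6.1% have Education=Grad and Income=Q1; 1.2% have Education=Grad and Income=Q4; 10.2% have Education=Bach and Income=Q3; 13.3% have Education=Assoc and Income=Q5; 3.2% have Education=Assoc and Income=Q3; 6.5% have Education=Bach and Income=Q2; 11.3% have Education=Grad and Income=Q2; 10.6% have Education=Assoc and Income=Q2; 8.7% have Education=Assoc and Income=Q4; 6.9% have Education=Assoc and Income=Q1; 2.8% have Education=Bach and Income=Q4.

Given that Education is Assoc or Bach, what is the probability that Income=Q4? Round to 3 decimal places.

P(Education=Assoc) = 0.069 + 0.106 + 0.032 + 0.087 + 0.133 = 0.427.
P(Education=Bach) = 0.011 + 0.065 + 0.102 + 0.028 + 0.057 = 0.263.
P(Education ∈ {Assoc, Bach}) = 0.427 + 0.263 = 0.690; P(Income=Q4, Education ∈ {Assoc, Bach}) = 0.087 + 0.028 = 0.115.
P(Income=Q4 | Education ∈ {Assoc, Bach}) = 0.115/0.690 = 0.167.

0.167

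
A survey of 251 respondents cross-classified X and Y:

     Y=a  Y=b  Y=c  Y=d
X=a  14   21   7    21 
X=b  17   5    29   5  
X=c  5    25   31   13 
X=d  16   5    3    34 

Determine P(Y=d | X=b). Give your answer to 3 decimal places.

Total with X=b: 17 + 5 + 29 + 5 = 56.
P(Y=d | X=b) = 5/56 = 0.089.

0.089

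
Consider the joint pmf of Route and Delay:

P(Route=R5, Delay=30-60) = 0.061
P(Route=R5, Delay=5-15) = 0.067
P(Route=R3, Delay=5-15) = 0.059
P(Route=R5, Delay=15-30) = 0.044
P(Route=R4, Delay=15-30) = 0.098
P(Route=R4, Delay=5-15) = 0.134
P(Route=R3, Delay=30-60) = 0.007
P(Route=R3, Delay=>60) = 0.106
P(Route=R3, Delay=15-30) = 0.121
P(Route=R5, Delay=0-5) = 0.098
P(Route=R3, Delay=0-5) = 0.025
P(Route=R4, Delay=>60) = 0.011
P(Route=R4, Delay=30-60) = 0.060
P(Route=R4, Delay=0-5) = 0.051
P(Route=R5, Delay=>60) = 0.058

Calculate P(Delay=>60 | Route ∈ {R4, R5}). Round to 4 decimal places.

0.1012

P(Route=R4) = 0.051 + 0.134 + 0.098 + 0.060 + 0.011 = 0.354.
P(Route=R5) = 0.098 + 0.067 + 0.044 + 0.061 + 0.058 = 0.328.
P(Route ∈ {R4, R5}) = 0.354 + 0.328 = 0.682; P(Delay=>60, Route ∈ {R4, R5}) = 0.011 + 0.058 = 0.069.
P(Delay=>60 | Route ∈ {R4, R5}) = 0.069/0.682 = 0.1012.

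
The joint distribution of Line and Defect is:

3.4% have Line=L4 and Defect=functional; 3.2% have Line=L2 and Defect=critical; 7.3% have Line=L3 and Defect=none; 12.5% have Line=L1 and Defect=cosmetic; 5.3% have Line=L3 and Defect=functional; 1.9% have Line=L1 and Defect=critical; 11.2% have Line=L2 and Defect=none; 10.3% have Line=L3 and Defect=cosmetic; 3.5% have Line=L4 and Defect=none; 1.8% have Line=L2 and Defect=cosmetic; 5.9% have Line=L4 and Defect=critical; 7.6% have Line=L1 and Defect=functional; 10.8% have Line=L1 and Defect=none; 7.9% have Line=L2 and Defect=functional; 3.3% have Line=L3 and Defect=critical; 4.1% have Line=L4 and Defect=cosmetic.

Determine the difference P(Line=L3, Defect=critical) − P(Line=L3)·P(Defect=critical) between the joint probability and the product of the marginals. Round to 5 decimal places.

P(Line=L3) = 0.073 + 0.103 + 0.053 + 0.033 = 0.262.
P(Defect=critical) = 0.019 + 0.032 + 0.033 + 0.059 = 0.143.
P(Line=L3, Defect=critical) − P(Line=L3)P(Defect=critical) = 0.033 − 0.262×0.143 = -0.00447.

-0.00447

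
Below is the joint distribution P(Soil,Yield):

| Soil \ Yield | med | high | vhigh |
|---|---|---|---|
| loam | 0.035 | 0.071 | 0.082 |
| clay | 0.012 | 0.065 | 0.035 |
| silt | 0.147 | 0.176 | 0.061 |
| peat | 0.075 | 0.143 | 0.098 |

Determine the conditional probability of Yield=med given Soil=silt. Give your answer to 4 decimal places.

0.3828

P(Soil=silt) = 0.147 + 0.176 + 0.061 = 0.384.
P(Yield=med | Soil=silt) = 0.147/0.384 = 0.3828.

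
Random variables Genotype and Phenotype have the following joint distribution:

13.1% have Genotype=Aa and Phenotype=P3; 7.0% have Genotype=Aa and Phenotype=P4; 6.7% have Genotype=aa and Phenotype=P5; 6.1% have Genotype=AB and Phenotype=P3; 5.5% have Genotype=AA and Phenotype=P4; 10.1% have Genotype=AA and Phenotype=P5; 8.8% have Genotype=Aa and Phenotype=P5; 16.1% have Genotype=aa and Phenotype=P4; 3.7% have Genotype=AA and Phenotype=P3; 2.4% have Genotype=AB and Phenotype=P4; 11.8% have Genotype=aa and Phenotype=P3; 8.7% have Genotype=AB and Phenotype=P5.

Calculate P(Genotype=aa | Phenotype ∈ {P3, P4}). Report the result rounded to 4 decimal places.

P(Phenotype=P3) = 0.037 + 0.131 + 0.118 + 0.061 = 0.347.
P(Phenotype=P4) = 0.055 + 0.070 + 0.161 + 0.024 = 0.310.
P(Phenotype ∈ {P3, P4}) = 0.347 + 0.310 = 0.657; P(Genotype=aa, Phenotype ∈ {P3, P4}) = 0.118 + 0.161 = 0.279.
P(Genotype=aa | Phenotype ∈ {P3, P4}) = 0.279/0.657 = 0.4247.

0.4247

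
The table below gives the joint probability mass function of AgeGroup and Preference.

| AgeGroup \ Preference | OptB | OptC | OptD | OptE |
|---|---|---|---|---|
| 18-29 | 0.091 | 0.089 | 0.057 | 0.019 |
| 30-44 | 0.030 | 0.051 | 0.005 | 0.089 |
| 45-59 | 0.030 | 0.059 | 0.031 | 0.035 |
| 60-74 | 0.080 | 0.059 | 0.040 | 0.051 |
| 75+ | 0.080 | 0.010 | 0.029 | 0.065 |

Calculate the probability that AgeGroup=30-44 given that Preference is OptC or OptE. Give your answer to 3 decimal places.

P(Preference=OptC) = 0.089 + 0.051 + 0.059 + 0.059 + 0.010 = 0.268.
P(Preference=OptE) = 0.019 + 0.089 + 0.035 + 0.051 + 0.065 = 0.259.
P(Preference ∈ {OptC, OptE}) = 0.268 + 0.259 = 0.527; P(AgeGroup=30-44, Preference ∈ {OptC, OptE}) = 0.051 + 0.089 = 0.140.
P(AgeGroup=30-44 | Preference ∈ {OptC, OptE}) = 0.140/0.527 = 0.266.

0.266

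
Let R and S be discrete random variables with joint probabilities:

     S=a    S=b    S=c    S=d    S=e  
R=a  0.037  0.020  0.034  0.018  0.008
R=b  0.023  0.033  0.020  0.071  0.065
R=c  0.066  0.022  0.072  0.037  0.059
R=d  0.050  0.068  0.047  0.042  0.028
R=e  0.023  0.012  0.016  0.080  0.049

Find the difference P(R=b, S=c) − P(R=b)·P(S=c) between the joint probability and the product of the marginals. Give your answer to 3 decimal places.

P(R=b) = 0.023 + 0.033 + 0.020 + 0.071 + 0.065 = 0.212.
P(S=c) = 0.034 + 0.020 + 0.072 + 0.047 + 0.016 = 0.189.
P(R=b, S=c) − P(R=b)P(S=c) = 0.020 − 0.212×0.189 = -0.020.

-0.020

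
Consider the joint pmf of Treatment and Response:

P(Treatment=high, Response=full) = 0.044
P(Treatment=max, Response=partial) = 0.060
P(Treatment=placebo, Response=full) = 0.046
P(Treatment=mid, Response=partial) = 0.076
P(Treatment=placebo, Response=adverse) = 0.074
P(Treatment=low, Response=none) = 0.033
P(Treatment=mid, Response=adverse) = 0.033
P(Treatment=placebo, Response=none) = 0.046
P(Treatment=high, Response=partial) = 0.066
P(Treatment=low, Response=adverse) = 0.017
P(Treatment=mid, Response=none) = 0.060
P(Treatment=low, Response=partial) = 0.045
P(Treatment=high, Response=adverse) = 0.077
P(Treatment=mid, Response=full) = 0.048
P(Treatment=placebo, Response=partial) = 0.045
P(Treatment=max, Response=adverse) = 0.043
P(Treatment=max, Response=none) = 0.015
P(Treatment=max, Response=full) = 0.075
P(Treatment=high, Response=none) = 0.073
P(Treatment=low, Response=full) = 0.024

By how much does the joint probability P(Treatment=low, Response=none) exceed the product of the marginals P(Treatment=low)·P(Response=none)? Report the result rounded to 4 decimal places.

P(Treatment=low) = 0.033 + 0.045 + 0.024 + 0.017 = 0.119.
P(Response=none) = 0.046 + 0.033 + 0.060 + 0.073 + 0.015 = 0.227.
P(Treatment=low, Response=none) − P(Treatment=low)P(Response=none) = 0.033 − 0.119×0.227 = 0.0060.

0.0060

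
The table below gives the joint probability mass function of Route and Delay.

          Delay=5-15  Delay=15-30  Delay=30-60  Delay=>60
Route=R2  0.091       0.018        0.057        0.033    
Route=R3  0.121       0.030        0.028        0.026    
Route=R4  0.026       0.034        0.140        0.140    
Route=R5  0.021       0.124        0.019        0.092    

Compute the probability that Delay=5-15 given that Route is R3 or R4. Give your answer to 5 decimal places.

0.26972

P(Route=R3) = 0.121 + 0.030 + 0.028 + 0.026 = 0.205.
P(Route=R4) = 0.026 + 0.034 + 0.140 + 0.140 = 0.340.
P(Route ∈ {R3, R4}) = 0.205 + 0.340 = 0.545; P(Delay=5-15, Route ∈ {R3, R4}) = 0.121 + 0.026 = 0.147.
P(Delay=5-15 | Route ∈ {R3, R4}) = 0.147/0.545 = 0.26972.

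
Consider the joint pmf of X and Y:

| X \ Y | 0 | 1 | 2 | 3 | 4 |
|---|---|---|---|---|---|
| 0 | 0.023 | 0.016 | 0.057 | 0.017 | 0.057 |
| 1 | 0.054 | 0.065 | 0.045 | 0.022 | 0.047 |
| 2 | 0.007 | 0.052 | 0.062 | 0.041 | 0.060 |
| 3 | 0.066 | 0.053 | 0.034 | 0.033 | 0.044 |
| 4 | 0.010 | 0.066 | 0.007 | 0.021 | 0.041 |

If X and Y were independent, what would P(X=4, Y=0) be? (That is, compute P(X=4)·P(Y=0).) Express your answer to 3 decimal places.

P(X=4) = 0.010 + 0.066 + 0.007 + 0.021 + 0.041 = 0.145.
P(Y=0) = 0.023 + 0.054 + 0.007 + 0.066 + 0.010 = 0.160.
Product: 0.145 × 0.160 = 0.023.

0.023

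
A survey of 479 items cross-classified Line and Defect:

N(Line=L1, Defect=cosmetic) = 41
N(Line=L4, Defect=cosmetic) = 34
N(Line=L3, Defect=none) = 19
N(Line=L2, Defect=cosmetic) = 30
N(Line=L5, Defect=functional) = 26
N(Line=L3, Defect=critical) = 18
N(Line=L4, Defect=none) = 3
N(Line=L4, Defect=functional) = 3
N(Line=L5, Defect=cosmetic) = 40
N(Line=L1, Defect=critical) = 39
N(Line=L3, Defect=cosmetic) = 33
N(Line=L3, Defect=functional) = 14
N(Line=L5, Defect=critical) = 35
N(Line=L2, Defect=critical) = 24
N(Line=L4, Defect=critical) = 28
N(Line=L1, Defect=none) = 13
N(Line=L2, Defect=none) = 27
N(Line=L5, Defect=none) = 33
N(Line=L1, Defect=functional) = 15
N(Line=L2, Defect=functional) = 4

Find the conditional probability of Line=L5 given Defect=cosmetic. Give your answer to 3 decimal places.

Total with Defect=cosmetic: 41 + 30 + 33 + 34 + 40 = 178.
P(Line=L5 | Defect=cosmetic) = 40/178 = 0.225.

0.225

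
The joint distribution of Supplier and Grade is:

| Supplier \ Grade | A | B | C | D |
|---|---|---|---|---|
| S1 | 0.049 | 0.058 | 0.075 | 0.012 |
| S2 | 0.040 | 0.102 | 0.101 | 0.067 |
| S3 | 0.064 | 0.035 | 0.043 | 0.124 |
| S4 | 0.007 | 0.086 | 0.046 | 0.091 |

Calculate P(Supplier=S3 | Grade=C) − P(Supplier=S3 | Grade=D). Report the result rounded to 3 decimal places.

-0.260

P(Grade=C) = 0.075 + 0.101 + 0.043 + 0.046 = 0.265; P(Supplier=S3 | Grade=C) = 0.043/0.265 = 0.1623.
P(Grade=D) = 0.012 + 0.067 + 0.124 + 0.091 = 0.294; P(Supplier=S3 | Grade=D) = 0.124/0.294 = 0.4218.
Difference = -0.260.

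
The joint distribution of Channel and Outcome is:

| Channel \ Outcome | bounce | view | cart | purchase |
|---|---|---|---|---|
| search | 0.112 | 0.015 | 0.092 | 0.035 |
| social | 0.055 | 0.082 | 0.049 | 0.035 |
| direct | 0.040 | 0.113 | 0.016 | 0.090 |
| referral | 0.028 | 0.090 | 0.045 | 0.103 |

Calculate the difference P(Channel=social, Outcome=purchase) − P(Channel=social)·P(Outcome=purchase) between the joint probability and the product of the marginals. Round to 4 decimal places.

P(Channel=social) = 0.055 + 0.082 + 0.049 + 0.035 = 0.221.
P(Outcome=purchase) = 0.035 + 0.035 + 0.090 + 0.103 = 0.263.
P(Channel=social, Outcome=purchase) − P(Channel=social)P(Outcome=purchase) = 0.035 − 0.221×0.263 = -0.0231.

-0.0231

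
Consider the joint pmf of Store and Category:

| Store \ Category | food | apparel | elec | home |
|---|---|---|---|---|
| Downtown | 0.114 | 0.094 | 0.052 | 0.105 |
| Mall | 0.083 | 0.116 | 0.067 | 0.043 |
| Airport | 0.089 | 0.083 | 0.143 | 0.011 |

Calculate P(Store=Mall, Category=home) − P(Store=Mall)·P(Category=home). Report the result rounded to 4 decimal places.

P(Store=Mall) = 0.083 + 0.116 + 0.067 + 0.043 = 0.309.
P(Category=home) = 0.105 + 0.043 + 0.011 = 0.159.
P(Store=Mall, Category=home) − P(Store=Mall)P(Category=home) = 0.043 − 0.309×0.159 = -0.0061.

-0.0061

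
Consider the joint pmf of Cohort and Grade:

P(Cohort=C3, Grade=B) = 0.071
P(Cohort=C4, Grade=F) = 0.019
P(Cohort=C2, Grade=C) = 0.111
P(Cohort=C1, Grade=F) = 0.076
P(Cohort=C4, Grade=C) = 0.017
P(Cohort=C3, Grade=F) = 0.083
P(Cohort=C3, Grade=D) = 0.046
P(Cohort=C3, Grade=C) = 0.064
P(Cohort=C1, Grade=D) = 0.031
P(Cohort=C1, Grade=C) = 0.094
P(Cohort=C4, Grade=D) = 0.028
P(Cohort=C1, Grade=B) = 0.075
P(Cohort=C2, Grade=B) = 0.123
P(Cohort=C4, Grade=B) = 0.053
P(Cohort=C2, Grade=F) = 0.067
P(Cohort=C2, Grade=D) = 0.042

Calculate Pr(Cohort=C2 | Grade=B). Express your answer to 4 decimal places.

P(Grade=B) = 0.075 + 0.123 + 0.071 + 0.053 = 0.322.
P(Cohort=C2 | Grade=B) = 0.123/0.322 = 0.3820.

0.3820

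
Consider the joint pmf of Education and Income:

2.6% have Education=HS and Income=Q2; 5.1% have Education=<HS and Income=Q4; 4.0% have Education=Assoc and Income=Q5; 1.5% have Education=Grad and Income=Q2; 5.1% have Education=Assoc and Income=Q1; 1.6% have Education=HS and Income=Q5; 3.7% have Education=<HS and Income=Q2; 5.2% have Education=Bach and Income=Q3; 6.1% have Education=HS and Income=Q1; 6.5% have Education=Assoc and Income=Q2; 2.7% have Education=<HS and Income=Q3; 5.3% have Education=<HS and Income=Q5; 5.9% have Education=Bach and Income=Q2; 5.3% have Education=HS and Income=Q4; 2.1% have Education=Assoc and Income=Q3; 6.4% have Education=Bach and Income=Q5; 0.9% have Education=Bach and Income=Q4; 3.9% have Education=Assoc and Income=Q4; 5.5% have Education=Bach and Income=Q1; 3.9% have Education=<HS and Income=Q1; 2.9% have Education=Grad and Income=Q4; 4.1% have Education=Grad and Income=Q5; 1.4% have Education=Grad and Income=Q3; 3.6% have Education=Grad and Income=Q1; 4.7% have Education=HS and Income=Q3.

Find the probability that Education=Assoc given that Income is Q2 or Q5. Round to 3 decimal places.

0.252

P(Income=Q2) = 0.037 + 0.026 + 0.065 + 0.059 + 0.015 = 0.202.
P(Income=Q5) = 0.053 + 0.016 + 0.040 + 0.064 + 0.041 = 0.214.
P(Income ∈ {Q2, Q5}) = 0.202 + 0.214 = 0.416; P(Education=Assoc, Income ∈ {Q2, Q5}) = 0.065 + 0.040 = 0.105.
P(Education=Assoc | Income ∈ {Q2, Q5}) = 0.105/0.416 = 0.252.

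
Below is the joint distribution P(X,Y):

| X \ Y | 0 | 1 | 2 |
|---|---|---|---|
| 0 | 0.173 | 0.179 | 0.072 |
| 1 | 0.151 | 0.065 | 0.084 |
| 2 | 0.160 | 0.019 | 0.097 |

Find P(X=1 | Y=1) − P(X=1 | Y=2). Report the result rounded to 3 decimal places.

P(Y=1) = 0.179 + 0.065 + 0.019 = 0.263; P(X=1 | Y=1) = 0.065/0.263 = 0.2471.
P(Y=2) = 0.072 + 0.084 + 0.097 = 0.253; P(X=1 | Y=2) = 0.084/0.253 = 0.3320.
Difference = -0.085.

-0.085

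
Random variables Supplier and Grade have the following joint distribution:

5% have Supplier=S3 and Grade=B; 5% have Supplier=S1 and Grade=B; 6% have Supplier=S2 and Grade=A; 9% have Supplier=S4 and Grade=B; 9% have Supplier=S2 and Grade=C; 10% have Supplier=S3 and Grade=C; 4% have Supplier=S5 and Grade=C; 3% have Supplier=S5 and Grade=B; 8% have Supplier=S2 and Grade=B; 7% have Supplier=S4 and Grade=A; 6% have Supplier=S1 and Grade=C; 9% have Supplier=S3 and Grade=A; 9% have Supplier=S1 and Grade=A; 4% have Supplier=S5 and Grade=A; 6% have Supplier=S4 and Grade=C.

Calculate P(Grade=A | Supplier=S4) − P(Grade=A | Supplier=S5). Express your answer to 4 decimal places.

-0.0455

P(Supplier=S4) = 0.07 + 0.09 + 0.06 = 0.22; P(Grade=A | Supplier=S4) = 0.07/0.22 = 0.31818.
P(Supplier=S5) = 0.04 + 0.03 + 0.04 = 0.11; P(Grade=A | Supplier=S5) = 0.04/0.11 = 0.36364.
Difference = -0.0455.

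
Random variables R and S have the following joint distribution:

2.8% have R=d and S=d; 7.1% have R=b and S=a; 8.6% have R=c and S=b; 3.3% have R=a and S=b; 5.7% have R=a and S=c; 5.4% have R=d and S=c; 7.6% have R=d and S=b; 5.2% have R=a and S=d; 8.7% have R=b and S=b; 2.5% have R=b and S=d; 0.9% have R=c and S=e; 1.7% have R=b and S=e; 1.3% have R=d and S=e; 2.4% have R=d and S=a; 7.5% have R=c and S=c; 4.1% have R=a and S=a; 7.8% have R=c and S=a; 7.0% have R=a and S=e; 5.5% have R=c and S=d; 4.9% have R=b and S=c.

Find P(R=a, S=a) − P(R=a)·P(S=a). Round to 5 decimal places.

P(R=a) = 0.041 + 0.033 + 0.057 + 0.052 + 0.070 = 0.253.
P(S=a) = 0.041 + 0.071 + 0.078 + 0.024 = 0.214.
P(R=a, S=a) − P(R=a)P(S=a) = 0.041 − 0.253×0.214 = -0.01314.

-0.01314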